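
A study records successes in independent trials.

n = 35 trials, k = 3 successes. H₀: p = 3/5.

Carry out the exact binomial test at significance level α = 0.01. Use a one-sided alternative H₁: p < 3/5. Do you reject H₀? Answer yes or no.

Exact binomial: n=35, k=3, p₀=3/5=0.6000
P(X≤3) from Σ C(n,i)·p₀^i·(1−p₀)^(n−i)
p-value (one-sided, H₁ less) = 0.00000
At α=0.01: p < α → reject H₀

reject H₀: yes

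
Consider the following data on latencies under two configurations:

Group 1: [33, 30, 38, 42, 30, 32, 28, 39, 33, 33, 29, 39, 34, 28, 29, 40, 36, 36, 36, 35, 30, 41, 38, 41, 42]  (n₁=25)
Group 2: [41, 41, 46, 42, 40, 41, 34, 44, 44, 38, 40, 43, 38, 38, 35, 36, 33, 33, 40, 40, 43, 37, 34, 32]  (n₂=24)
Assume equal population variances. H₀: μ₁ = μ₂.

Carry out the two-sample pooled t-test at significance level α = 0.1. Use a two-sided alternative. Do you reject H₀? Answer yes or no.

reject H₀: yes

x̄₁=34.880, s₁=4.631, n₁=25
x̄₂=38.875, s₂=3.949, n₂=24
s_p² = [24·4.631² + 23·3.949²]/47 = 18.5801
SE = √(s_p²·(1/25+1/24)) = 1.2318
t = (34.880−38.875)/1.2318 = -3.2432
df = 47
p-value (two-sided) = 0.00218
At α=0.1: p < α → reject H₀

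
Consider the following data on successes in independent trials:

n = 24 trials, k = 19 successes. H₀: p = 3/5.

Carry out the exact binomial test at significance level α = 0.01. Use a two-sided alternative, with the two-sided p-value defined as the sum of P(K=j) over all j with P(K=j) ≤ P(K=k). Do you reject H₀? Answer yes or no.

reject H₀: no

Exact binomial: n=24, k=19, p₀=3/5=0.6000
P(X=j) = C(n,j)·p₀^j·(1−p₀)^(n−j); p = Σ P(X=j) over j with P(X=j) ≤ P(X=19)
p-value (two-sided) = 0.06163
At α=0.01: p ≥ α → fail to reject H₀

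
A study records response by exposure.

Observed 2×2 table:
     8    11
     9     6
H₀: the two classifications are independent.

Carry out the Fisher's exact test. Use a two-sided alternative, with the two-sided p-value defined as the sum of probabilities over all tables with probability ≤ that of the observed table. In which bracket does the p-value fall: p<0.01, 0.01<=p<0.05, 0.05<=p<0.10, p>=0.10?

p-value bracket: p>=0.10

Margins: r₁=19, r₂=15, c₁=17, c₂=17, n=34
p_obs = C(19,8)·C(15,9)/C(34,17); sum pmf over tables with pmf ≤ p_obs
p-value (two-sided) = 0.49053
→ bracket: p>=0.10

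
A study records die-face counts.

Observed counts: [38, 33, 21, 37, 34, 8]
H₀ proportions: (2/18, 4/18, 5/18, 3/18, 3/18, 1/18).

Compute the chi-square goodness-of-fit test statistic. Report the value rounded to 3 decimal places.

test statistic = 38.275

n = 171; E_i = n·p_i = [19.00, 38.00, 47.50, 28.50, 28.50, 9.50]
χ² = (38−19.00)²/19.00 + (33−38.00)²/38.00 + (21−47.50)²/47.50 + (37−28.50)²/28.50 + (34−28.50)²/28.50 + (8−9.50)²/9.50 = 38.2754
df = 5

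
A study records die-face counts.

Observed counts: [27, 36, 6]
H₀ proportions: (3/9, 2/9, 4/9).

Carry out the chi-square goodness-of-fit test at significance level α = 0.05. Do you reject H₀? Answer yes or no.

n = 69; E_i = n·p_i = [23.00, 15.33, 30.67]
χ² = (27−23.00)²/23.00 + (36−15.33)²/15.33 + (6−30.67)²/30.67 = 48.3913
df = 2
p-value (upper-tail) = 0.00000
At α=0.05: p < α → reject H₀

reject H₀: yes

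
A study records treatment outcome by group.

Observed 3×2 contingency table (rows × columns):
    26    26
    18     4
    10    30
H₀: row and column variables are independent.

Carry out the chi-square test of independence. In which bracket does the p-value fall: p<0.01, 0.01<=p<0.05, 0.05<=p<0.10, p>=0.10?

p-value bracket: p<0.01

Row totals [52, 22, 40], col totals [54, 60], n=114
χ² = (26−24.63)²/24.63 + (26−27.37)²/27.37 + (18−10.42)²/10.42 + (4−11.58)²/11.58 + (10−18.95)²/18.95 + (30−21.05)²/21.05 = 18.6449
df = 2
p-value (upper-tail) = 0.00009
→ bracket: p<0.01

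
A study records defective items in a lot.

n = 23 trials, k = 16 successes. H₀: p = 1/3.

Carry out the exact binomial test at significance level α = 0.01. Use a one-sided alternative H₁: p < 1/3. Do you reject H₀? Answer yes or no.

Exact binomial: n=23, k=16, p₀=1/3=0.3333
P(X≤16) from Σ C(n,i)·p₀^i·(1−p₀)^(n−i)
p-value (one-sided, H₁ less) = 0.99992
At α=0.01: p ≥ α → fail to reject H₀

reject H₀: no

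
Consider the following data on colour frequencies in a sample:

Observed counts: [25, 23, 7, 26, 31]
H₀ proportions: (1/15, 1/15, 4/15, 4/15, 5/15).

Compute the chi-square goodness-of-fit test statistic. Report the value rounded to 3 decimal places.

n = 112; E_i = n·p_i = [7.47, 7.47, 29.87, 29.87, 37.33]
χ² = (25−7.47)²/7.47 + (23−7.47)²/7.47 + (7−29.87)²/29.87 + (26−29.87)²/29.87 + (31−37.33)²/37.33 = 92.5692
df = 4

test statistic = 92.569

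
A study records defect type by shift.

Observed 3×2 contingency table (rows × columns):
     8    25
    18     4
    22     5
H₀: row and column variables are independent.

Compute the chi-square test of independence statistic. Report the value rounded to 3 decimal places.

Row totals [33, 22, 27], col totals [48, 34], n=82
χ² = (8−19.32)²/19.32 + (25−13.68)²/13.68 + (18−12.88)²/12.88 + (4−9.12)²/9.12 + (22−15.80)²/15.80 + (5−11.20)²/11.20 = 26.7602
df = 2

test statistic = 26.760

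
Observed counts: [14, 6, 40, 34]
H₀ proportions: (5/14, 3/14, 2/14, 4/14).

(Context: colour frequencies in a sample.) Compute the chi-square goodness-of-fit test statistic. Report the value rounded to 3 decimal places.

test statistic = 75.817

n = 94; E_i = n·p_i = [33.57, 20.14, 13.43, 26.86]
χ² = (14−33.57)²/33.57 + (6−20.14)²/20.14 + (40−13.43)²/13.43 + (34−26.86)²/26.86 = 75.8170
df = 3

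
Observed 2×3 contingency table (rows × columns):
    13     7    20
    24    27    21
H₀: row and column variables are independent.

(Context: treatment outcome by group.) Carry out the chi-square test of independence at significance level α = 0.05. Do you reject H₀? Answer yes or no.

reject H₀: yes

Row totals [40, 72], col totals [37, 34, 41], n=112
χ² = (13−13.21)²/13.21 + (7−12.14)²/12.14 + (20−14.64)²/14.64 + (24−23.79)²/23.79 + (27−21.86)²/21.86 + (21−26.36)²/26.36 = 6.4424
df = 2
p-value (upper-tail) = 0.03991
At α=0.05: p < α → reject H₀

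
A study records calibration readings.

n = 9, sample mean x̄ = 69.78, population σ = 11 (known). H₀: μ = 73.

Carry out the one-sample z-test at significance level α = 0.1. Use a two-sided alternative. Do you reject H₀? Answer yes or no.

reject H₀: no

SE = σ/√n = 11/√9 = 3.6667
z = (x̄−μ₀)/SE = (69.78−73)/3.6667 = -0.8782
p-value (two-sided) = 0.37985
At α=0.1: p ≥ α → fail to reject H₀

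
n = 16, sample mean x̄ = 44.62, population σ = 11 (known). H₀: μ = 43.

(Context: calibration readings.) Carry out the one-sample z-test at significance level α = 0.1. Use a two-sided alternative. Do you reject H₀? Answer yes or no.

SE = σ/√n = 11/√16 = 2.7500
z = (x̄−μ₀)/SE = (44.62−43)/2.7500 = 0.5891
p-value (two-sided) = 0.55580
At α=0.1: p ≥ α → fail to reject H₀

reject H₀: no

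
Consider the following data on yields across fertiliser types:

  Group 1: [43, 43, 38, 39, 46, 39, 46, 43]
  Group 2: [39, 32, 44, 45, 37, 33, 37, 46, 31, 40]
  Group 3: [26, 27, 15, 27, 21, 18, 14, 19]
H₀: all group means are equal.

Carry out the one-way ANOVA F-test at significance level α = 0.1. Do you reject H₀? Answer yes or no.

Group means [42.12, 38.40, 20.88], grand mean 34.154
SSB = Σnᵢ(x̄ᵢ−x̄)² = 2099.235; SSW = ΣΣ(x−x̄ᵢ)² = 528.150
MSB = 2099.235/2 = 1049.6173; MSW = 528.150/23 = 22.9630
F = MSB/MSW = 45.7090
df = (2, 23)
p-value (upper-tail) = 0.00000
At α=0.1: p < α → reject H₀

reject H₀: yes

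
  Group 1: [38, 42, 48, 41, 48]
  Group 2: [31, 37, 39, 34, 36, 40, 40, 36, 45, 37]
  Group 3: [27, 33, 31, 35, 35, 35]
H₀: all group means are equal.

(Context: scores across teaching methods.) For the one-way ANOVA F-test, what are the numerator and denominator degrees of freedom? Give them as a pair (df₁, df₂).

degrees of freedom = [2, 18]

k = 3 groups, N = 21 total
df = (k−1, N−k) = (3−1, 21−3) = (2, 18)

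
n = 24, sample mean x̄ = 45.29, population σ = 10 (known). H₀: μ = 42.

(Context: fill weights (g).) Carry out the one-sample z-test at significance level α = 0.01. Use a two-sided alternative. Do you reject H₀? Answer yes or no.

SE = σ/√n = 10/√24 = 2.0412
z = (x̄−μ₀)/SE = (45.29−42)/2.0412 = 1.6118
p-value (two-sided) = 0.10701
At α=0.01: p ≥ α → fail to reject H₀

reject H₀: no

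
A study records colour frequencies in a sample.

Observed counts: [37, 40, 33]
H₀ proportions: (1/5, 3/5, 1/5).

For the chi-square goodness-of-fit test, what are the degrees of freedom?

df = k − 1 = 3 − 1 = 2

degrees of freedom = 2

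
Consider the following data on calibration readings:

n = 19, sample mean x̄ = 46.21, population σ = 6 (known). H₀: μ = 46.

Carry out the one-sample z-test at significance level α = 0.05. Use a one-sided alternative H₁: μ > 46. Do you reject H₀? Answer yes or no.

SE = σ/√n = 6/√19 = 1.3765
z = (x̄−μ₀)/SE = (46.21−46)/1.3765 = 0.1526
p-value (one-sided, H₁ greater) = 0.43937
At α=0.05: p ≥ α → fail to reject H₀

reject H₀: no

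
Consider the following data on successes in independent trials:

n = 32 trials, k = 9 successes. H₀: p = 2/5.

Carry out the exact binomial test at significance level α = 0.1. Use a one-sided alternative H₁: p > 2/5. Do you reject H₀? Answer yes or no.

reject H₀: no

Exact binomial: n=32, k=9, p₀=2/5=0.4000
P(X≥9) from Σ C(n,i)·p₀^i·(1−p₀)^(n−i)
p-value (one-sided, H₁ greater) = 0.94252
At α=0.1: p ≥ α → fail to reject H₀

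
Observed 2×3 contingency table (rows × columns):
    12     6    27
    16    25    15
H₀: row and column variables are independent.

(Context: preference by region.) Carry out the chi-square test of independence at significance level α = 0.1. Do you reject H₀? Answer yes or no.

Row totals [45, 56], col totals [28, 31, 42], n=101
χ² = (12−12.48)²/12.48 + (6−13.81)²/13.81 + (27−18.71)²/18.71 + (16−15.52)²/15.52 + (25−17.19)²/17.19 + (15−23.29)²/23.29 = 14.6206
df = 2
p-value (upper-tail) = 0.00067
At α=0.1: p < α → reject H₀

reject H₀: yes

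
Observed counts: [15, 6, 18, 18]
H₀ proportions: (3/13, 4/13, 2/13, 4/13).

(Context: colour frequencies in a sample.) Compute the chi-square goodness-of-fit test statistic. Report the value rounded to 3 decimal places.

n = 57; E_i = n·p_i = [13.15, 17.54, 8.77, 17.54]
χ² = (15−13.15)²/13.15 + (6−17.54)²/17.54 + (18−8.77)²/8.77 + (18−17.54)²/17.54 = 17.5789
df = 3

test statistic = 17.579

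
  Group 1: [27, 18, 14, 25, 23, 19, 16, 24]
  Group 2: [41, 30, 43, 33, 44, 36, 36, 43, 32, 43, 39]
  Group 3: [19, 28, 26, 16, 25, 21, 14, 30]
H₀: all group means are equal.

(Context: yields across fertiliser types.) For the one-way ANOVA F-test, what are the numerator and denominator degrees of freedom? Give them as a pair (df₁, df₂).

k = 3 groups, N = 27 total
df = (k−1, N−k) = (3−1, 27−3) = (2, 24)

degrees of freedom = [2, 24]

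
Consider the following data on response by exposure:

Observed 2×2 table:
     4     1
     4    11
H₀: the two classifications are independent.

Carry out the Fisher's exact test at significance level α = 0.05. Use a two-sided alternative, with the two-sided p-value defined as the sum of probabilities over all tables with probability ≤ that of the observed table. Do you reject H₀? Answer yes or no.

reject H₀: no

Margins: r₁=5, r₂=15, c₁=8, c₂=12, n=20
p_obs = C(5,4)·C(15,4)/C(20,8); sum pmf over tables with pmf ≤ p_obs
p-value (two-sided) = 0.10888
At α=0.05: p ≥ α → fail to reject H₀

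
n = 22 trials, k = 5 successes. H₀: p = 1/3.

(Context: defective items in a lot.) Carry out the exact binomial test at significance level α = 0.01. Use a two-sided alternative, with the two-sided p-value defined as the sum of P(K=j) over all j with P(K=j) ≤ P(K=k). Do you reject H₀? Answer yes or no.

reject H₀: no

Exact binomial: n=22, k=5, p₀=1/3=0.3333
P(X=j) = C(n,j)·p₀^j·(1−p₀)^(n−j); p = Σ P(X=j) over j with P(X=j) ≤ P(X=5)
p-value (two-sided) = 0.36929
At α=0.01: p ≥ α → fail to reject H₀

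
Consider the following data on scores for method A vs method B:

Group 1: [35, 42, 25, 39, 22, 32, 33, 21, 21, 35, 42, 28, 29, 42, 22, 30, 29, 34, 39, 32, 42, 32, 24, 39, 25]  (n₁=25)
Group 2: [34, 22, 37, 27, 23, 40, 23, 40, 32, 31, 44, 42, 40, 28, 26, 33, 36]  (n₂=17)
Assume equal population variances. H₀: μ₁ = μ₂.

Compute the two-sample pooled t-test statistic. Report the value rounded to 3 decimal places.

test statistic = -0.476

x̄₁=31.760, s₁=7.102, n₁=25
x̄₂=32.824, s₂=7.117, n₂=17
s_p² = [24·7.102² + 16·7.117²]/40 = 50.5258
SE = √(s_p²·(1/25+1/17)) = 2.2345
t = (31.760−32.824)/2.2345 = -0.4760
df = 40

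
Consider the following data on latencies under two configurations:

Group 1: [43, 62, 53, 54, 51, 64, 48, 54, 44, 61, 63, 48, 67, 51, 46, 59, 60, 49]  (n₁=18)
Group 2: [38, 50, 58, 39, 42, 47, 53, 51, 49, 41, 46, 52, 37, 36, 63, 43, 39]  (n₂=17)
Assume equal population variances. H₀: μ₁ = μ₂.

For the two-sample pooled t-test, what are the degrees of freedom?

df = n₁ + n₂ − 2 = 18 + 17 − 2 = 33

degrees of freedom = 33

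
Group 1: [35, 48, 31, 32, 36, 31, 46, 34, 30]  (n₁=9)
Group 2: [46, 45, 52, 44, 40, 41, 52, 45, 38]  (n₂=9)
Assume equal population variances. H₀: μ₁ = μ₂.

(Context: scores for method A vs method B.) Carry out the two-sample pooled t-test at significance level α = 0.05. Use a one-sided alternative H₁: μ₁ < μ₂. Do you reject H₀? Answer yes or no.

x̄₁=35.889, s₁=6.623, n₁=9
x̄₂=44.778, s₂=4.868, n₂=9
s_p² = [8·6.623² + 8·4.868²]/16 = 33.7778
SE = √(s_p²·(1/9+1/9)) = 2.7397
t = (35.889−44.778)/2.7397 = -3.2444
df = 16
p-value (one-sided, H₁ less) = 0.00254
At α=0.05: p < α → reject H₀

reject H₀: yes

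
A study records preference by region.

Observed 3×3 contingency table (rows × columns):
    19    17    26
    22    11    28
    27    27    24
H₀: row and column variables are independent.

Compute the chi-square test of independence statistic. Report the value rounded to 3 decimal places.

test statistic = 5.976

Row totals [62, 61, 78], col totals [68, 55, 78], n=201
χ² = (19−20.98)²/20.98 + (17−16.97)²/16.97 + (26−24.06)²/24.06 + (22−20.64)²/20.64 + (11−16.69)²/16.69 + (28−23.67)²/23.67 + (27−26.39)²/26.39 + (27−21.34)²/21.34 + (24−30.27)²/30.27 = 5.9764
df = 4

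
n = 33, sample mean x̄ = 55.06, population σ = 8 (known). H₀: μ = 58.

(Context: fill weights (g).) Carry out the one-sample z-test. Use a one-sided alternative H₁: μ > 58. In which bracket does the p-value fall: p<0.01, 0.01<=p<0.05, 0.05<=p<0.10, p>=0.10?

p-value bracket: p>=0.10

SE = σ/√n = 8/√33 = 1.3926
z = (x̄−μ₀)/SE = (55.06−58)/1.3926 = -2.1111
p-value (one-sided, H₁ greater) = 0.98262
→ bracket: p>=0.10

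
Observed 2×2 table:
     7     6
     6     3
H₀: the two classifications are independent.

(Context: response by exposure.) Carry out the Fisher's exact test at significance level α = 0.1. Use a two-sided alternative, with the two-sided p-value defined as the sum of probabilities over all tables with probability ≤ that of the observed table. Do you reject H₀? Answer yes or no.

reject H₀: no

Margins: r₁=13, r₂=9, c₁=13, c₂=9, n=22
p_obs = C(13,7)·C(9,6)/C(22,13); sum pmf over tables with pmf ≤ p_obs
p-value (two-sided) = 0.67399
At α=0.1: p ≥ α → fail to reject H₀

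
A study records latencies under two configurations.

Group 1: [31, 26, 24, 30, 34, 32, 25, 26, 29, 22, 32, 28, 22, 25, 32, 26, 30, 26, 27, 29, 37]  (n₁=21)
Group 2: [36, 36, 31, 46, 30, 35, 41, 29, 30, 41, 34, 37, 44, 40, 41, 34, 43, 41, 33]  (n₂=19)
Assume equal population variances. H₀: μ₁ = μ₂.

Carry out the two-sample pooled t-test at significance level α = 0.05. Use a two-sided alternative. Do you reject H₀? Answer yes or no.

reject H₀: yes

x̄₁=28.238, s₁=3.910, n₁=21
x̄₂=36.947, s₂=5.148, n₂=19
s_p² = [20·3.910² + 18·5.148²]/38 = 20.5989
SE = √(s_p²·(1/21+1/19)) = 1.4370
t = (28.238−36.947)/1.4370 = -6.0606
df = 38
p-value (two-sided) = 0.00000
At α=0.05: p < α → reject H₀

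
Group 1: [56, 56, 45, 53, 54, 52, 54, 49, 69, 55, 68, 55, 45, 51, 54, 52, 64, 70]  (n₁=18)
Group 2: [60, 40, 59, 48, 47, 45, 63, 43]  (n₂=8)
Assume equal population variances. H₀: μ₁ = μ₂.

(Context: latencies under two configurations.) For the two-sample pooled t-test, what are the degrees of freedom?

df = n₁ + n₂ − 2 = 18 + 8 − 2 = 24

degrees of freedom = 24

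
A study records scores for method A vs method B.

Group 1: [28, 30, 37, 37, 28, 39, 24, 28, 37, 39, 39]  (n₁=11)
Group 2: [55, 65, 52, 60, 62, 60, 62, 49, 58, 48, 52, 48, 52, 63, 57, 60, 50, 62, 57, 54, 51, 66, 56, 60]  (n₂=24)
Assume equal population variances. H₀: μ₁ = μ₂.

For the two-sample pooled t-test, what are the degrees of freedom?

df = n₁ + n₂ − 2 = 11 + 24 − 2 = 33

degrees of freedom = 33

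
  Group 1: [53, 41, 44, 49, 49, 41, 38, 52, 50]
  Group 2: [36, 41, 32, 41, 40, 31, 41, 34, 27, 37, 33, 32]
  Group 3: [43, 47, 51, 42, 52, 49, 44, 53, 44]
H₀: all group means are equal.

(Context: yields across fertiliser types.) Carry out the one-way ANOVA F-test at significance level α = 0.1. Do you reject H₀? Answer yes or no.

Group means [46.33, 35.42, 47.22], grand mean 42.233
SSB = Σnᵢ(x̄ᵢ−x̄)² = 932.894; SSW = ΣΣ(x−x̄ᵢ)² = 614.472
MSB = 932.894/2 = 466.4472; MSW = 614.472/27 = 22.7582
F = MSB/MSW = 20.4958
df = (2, 27)
p-value (upper-tail) = 0.00000
At α=0.1: p < α → reject H₀

reject H₀: yes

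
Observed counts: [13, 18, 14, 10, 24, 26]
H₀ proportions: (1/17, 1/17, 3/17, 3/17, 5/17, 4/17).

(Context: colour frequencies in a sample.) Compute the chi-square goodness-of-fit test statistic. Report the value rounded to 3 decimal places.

test statistic = 36.807

n = 105; E_i = n·p_i = [6.18, 6.18, 18.53, 18.53, 30.88, 24.71]
χ² = (13−6.18)²/6.18 + (18−6.18)²/6.18 + (14−18.53)²/18.53 + (10−18.53)²/18.53 + (24−30.88)²/30.88 + (26−24.71)²/24.71 = 36.8070
df = 5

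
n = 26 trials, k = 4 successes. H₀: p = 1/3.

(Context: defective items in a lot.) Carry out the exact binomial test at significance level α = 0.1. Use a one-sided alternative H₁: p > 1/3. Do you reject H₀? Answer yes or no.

Exact binomial: n=26, k=4, p₀=1/3=0.3333
P(X≥4) from Σ C(n,i)·p₀^i·(1−p₀)^(n−i)
p-value (one-sided, H₁ greater) = 0.98890
At α=0.1: p ≥ α → fail to reject H₀

reject H₀: no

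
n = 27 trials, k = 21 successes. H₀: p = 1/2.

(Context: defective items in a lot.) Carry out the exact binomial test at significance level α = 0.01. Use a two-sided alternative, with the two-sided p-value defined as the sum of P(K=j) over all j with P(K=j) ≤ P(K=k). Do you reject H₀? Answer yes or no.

reject H₀: yes

Exact binomial: n=27, k=21, p₀=1/2=0.5000
P(X=j) = C(n,j)·p₀^j·(1−p₀)^(n−j); p = Σ P(X=j) over j with P(X=j) ≤ P(X=21)
p-value (two-sided) = 0.00592
At α=0.01: p < α → reject H₀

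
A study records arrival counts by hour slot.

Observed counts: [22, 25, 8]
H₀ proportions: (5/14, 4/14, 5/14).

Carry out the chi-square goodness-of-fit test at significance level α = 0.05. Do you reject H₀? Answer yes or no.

n = 55; E_i = n·p_i = [19.64, 15.71, 19.64]
χ² = (22−19.64)²/19.64 + (25−15.71)²/15.71 + (8−19.64)²/19.64 = 12.6709
df = 2
p-value (upper-tail) = 0.00177
At α=0.05: p < α → reject H₀

reject H₀: yes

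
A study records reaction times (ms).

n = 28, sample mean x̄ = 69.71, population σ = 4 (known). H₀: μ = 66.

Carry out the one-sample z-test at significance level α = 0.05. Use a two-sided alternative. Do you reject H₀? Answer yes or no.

SE = σ/√n = 4/√28 = 0.7559
z = (x̄−μ₀)/SE = (69.71−66)/0.7559 = 4.9079
p-value (two-sided) = 0.00000
At α=0.05: p < α → reject H₀

reject H₀: yes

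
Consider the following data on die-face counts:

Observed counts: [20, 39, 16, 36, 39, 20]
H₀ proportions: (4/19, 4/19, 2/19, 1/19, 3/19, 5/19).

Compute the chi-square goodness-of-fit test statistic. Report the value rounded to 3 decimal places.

n = 170; E_i = n·p_i = [35.79, 35.79, 17.89, 8.95, 26.84, 44.74]
χ² = (20−35.79)²/35.79 + (39−35.79)²/35.79 + (16−17.89)²/17.89 + (36−8.95)²/8.95 + (39−26.84)²/26.84 + (20−44.74)²/44.74 = 108.4338
df = 5

test statistic = 108.434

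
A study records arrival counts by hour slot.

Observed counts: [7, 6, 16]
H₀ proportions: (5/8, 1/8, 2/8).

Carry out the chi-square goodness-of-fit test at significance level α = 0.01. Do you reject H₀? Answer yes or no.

n = 29; E_i = n·p_i = [18.12, 3.62, 7.25]
χ² = (7−18.12)²/18.12 + (6−3.62)²/3.62 + (16−7.25)²/7.25 = 18.9448
df = 2
p-value (upper-tail) = 0.00008
At α=0.01: p < α → reject H₀

reject H₀: yes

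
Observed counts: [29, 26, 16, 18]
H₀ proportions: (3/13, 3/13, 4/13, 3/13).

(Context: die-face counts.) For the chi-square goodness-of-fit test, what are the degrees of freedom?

degrees of freedom = 3

df = k − 1 = 4 − 1 = 3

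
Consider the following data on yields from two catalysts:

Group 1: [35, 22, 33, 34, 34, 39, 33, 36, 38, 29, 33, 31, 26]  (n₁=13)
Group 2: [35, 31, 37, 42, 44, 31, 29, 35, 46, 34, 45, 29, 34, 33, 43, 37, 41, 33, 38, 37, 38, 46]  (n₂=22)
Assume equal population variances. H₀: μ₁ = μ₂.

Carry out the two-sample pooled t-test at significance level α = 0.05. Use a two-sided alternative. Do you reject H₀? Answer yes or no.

x̄₁=32.538, s₁=4.684, n₁=13
x̄₂=37.182, s₂=5.395, n₂=22
s_p² = [12·4.684² + 21·5.395²]/33 = 26.5001
SE = √(s_p²·(1/13+1/22)) = 1.8008
t = (32.538−37.182)/1.8008 = -2.5784
df = 33
p-value (two-sided) = 0.01457
At α=0.05: p < α → reject H₀

reject H₀: yes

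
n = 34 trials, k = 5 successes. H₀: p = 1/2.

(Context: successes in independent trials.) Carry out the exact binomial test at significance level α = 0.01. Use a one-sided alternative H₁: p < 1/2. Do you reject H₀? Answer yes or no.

Exact binomial: n=34, k=5, p₀=1/2=0.5000
P(X≤5) from Σ C(n,i)·p₀^i·(1−p₀)^(n−i)
p-value (one-sided, H₁ less) = 0.00002
At α=0.01: p < α → reject H₀

reject H₀: yes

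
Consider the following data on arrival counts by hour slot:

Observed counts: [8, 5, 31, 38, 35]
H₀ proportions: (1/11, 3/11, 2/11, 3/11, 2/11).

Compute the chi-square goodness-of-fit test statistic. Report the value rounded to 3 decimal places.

test statistic = 37.815

n = 117; E_i = n·p_i = [10.64, 31.91, 21.27, 31.91, 21.27]
χ² = (8−10.64)²/10.64 + (5−31.91)²/31.91 + (31−21.27)²/21.27 + (38−31.91)²/31.91 + (35−21.27)²/21.27 = 37.8148
df = 4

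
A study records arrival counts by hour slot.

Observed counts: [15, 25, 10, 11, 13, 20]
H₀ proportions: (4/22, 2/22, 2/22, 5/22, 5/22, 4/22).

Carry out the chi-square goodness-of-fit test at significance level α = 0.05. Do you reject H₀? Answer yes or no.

reject H₀: yes

n = 94; E_i = n·p_i = [17.09, 8.55, 8.55, 21.36, 21.36, 17.09]
χ² = (15−17.09)²/17.09 + (25−8.55)²/8.55 + (10−8.55)²/8.55 + (11−21.36)²/21.36 + (13−21.36)²/21.36 + (20−17.09)²/17.09 = 40.9840
df = 5
p-value (upper-tail) = 0.00000
At α=0.05: p < α → reject H₀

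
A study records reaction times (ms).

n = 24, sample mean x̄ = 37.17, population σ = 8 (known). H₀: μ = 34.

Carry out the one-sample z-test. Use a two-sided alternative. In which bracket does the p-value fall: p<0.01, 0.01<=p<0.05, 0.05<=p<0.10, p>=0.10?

SE = σ/√n = 8/√24 = 1.6330
z = (x̄−μ₀)/SE = (37.17−34)/1.6330 = 1.9412
p-value (two-sided) = 0.05223
→ bracket: 0.05<=p<0.10

p-value bracket: 0.05<=p<0.10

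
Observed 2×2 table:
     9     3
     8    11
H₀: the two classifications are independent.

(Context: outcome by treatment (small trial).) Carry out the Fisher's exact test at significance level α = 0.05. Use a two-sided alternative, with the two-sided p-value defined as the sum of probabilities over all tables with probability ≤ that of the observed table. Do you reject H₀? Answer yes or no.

Margins: r₁=12, r₂=19, c₁=17, c₂=14, n=31
p_obs = C(12,9)·C(19,8)/C(31,17); sum pmf over tables with pmf ≤ p_obs
p-value (two-sided) = 0.13782
At α=0.05: p ≥ α → fail to reject H₀

reject H₀: no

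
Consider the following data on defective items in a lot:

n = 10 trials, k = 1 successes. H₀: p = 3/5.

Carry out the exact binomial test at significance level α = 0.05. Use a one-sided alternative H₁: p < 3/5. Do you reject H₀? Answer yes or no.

Exact binomial: n=10, k=1, p₀=3/5=0.6000
P(X≤1) from Σ C(n,i)·p₀^i·(1−p₀)^(n−i)
p-value (one-sided, H₁ less) = 0.00168
At α=0.05: p < α → reject H₀

reject H₀: yes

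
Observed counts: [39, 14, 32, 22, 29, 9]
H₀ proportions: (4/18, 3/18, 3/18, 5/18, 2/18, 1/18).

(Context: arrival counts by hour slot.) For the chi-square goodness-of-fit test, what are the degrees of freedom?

degrees of freedom = 5

df = k − 1 = 6 − 1 = 5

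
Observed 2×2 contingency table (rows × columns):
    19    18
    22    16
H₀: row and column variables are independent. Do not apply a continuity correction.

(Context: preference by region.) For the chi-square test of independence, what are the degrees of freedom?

degrees of freedom = 1

df = (r−1)(c−1) = (2−1)·(2−1) = 1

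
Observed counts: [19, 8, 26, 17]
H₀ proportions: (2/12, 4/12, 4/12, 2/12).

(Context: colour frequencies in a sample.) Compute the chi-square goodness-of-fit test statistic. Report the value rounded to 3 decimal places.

test statistic = 17.429

n = 70; E_i = n·p_i = [11.67, 23.33, 23.33, 11.67]
χ² = (19−11.67)²/11.67 + (8−23.33)²/23.33 + (26−23.33)²/23.33 + (17−11.67)²/11.67 = 17.4286
df = 3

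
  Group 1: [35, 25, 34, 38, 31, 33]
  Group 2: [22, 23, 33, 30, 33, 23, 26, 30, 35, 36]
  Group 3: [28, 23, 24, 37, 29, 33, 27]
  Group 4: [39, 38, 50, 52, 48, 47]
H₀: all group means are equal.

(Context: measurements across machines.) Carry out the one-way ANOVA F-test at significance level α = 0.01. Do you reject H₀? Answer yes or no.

reject H₀: yes

Group means [32.67, 29.10, 28.71, 45.67], grand mean 33.172
SSB = Σnᵢ(x̄ᵢ−x̄)² = 1243.143; SSW = ΣΣ(x−x̄ᵢ)² = 660.995
MSB = 1243.143/3 = 414.3809; MSW = 660.995/25 = 26.4398
F = MSB/MSW = 15.6726
df = (3, 25)
p-value (upper-tail) = 0.00001
At α=0.01: p < α → reject H₀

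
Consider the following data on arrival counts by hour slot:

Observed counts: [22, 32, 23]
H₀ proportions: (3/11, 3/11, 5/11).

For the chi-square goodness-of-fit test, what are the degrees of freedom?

degrees of freedom = 2

df = k − 1 = 3 − 1 = 2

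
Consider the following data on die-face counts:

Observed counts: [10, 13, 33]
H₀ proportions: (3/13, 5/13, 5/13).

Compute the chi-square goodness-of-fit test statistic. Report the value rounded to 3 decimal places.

n = 56; E_i = n·p_i = [12.92, 21.54, 21.54]
χ² = (10−12.92)²/12.92 + (13−21.54)²/21.54 + (33−21.54)²/21.54 = 10.1452
df = 2

test statistic = 10.145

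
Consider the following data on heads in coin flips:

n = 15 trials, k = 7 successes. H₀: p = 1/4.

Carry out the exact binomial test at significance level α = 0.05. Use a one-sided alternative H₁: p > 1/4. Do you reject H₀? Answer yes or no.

reject H₀: no

Exact binomial: n=15, k=7, p₀=1/4=0.2500
P(X≥7) from Σ C(n,i)·p₀^i·(1−p₀)^(n−i)
p-value (one-sided, H₁ greater) = 0.05662
At α=0.05: p ≥ α → fail to reject H₀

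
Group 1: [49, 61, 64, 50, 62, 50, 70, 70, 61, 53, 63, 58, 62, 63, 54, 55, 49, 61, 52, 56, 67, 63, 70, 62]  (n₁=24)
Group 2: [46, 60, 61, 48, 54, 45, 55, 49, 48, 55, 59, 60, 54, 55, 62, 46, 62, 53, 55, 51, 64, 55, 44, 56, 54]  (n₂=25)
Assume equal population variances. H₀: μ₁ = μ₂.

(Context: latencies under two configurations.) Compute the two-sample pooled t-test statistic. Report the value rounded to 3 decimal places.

x̄₁=59.375, s₁=6.704, n₁=24
x̄₂=54.040, s₂=5.770, n₂=25
s_p² = [23·6.704² + 24·5.770²]/47 = 38.9912
SE = √(s_p²·(1/24+1/25)) = 1.7845
t = (59.375−54.040)/1.7845 = 2.9897
df = 47

test statistic = 2.990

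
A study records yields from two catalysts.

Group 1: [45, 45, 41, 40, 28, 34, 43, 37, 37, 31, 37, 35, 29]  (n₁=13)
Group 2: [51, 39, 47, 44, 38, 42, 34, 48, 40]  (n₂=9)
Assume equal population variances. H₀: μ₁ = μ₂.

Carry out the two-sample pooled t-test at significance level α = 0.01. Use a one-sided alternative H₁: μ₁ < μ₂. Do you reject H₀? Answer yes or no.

x̄₁=37.077, s₁=5.649, n₁=13
x̄₂=42.556, s₂=5.434, n₂=9
s_p² = [12·5.649² + 8·5.434²]/20 = 30.9573
SE = √(s_p²·(1/13+1/9)) = 2.4127
t = (37.077−42.556)/2.4127 = -2.2708
df = 20
p-value (one-sided, H₁ less) = 0.01718
At α=0.01: p ≥ α → fail to reject H₀

reject H₀: no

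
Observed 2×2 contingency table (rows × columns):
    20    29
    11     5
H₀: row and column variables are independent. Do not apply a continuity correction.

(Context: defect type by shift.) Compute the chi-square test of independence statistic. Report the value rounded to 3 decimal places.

Row totals [49, 16], col totals [31, 34], n=65
χ² = (20−23.37)²/23.37 + (29−25.63)²/25.63 + (11−7.63)²/7.63 + (5−8.37)²/8.37 = 3.7726
df = 1

test statistic = 3.773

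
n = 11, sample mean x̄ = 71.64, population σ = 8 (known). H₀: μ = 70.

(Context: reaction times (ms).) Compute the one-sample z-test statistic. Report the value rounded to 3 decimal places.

test statistic = 0.680

SE = σ/√n = 8/√11 = 2.4121
z = (x̄−μ₀)/SE = (71.64−70)/2.4121 = 0.6799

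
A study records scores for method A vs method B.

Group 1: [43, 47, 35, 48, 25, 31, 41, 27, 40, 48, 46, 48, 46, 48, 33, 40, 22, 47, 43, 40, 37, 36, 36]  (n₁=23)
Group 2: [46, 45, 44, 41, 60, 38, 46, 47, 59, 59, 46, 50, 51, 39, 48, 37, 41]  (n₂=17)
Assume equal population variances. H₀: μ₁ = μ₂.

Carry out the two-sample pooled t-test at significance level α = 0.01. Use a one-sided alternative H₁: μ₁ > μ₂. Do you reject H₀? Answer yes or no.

x̄₁=39.435, s₁=7.838, n₁=23
x̄₂=46.882, s₂=7.140, n₂=17
s_p² = [22·7.838² + 16·7.140²]/38 = 57.0373
SE = √(s_p²·(1/23+1/17)) = 2.4156
t = (39.435−46.882)/2.4156 = -3.0831
df = 38
p-value (one-sided, H₁ greater) = 0.99810
At α=0.01: p ≥ α → fail to reject H₀

reject H₀: no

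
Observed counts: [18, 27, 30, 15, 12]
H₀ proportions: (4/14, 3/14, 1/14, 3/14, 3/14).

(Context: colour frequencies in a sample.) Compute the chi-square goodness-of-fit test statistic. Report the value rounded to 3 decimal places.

test statistic = 82.882

n = 102; E_i = n·p_i = [29.14, 21.86, 7.29, 21.86, 21.86]
χ² = (18−29.14)²/29.14 + (27−21.86)²/21.86 + (30−7.29)²/7.29 + (15−21.86)²/21.86 + (12−21.86)²/21.86 = 82.8824
df = 4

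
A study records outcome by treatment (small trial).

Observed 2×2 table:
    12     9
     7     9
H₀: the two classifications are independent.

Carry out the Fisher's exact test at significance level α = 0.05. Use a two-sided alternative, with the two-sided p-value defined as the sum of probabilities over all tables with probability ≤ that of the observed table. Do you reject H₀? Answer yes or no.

reject H₀: no

Margins: r₁=21, r₂=16, c₁=19, c₂=18, n=37
p_obs = C(21,12)·C(16,7)/C(37,19); sum pmf over tables with pmf ≤ p_obs
p-value (two-sided) = 0.51481
At α=0.05: p ≥ α → fail to reject H₀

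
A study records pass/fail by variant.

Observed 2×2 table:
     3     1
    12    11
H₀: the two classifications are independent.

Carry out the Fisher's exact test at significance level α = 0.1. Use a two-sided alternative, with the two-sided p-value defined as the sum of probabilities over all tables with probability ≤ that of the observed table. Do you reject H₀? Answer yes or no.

reject H₀: no

Margins: r₁=4, r₂=23, c₁=15, c₂=12, n=27
p_obs = C(4,3)·C(23,12)/C(27,15); sum pmf over tables with pmf ≤ p_obs
p-value (two-sided) = 0.60513
At α=0.1: p ≥ α → fail to reject H₀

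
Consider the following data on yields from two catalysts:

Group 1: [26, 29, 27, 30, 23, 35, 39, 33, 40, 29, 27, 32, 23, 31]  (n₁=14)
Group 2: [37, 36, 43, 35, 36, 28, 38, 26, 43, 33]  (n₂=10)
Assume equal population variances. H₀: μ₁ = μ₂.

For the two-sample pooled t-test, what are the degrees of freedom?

df = n₁ + n₂ − 2 = 14 + 10 − 2 = 22

degrees of freedom = 22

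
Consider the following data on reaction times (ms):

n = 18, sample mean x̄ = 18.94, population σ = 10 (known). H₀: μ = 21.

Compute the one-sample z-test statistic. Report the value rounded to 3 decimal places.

test statistic = -0.874

SE = σ/√n = 10/√18 = 2.3570
z = (x̄−μ₀)/SE = (18.94−21)/2.3570 = -0.8740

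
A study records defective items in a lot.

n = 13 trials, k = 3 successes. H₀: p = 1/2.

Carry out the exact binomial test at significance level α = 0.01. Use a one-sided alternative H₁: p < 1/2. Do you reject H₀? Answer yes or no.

Exact binomial: n=13, k=3, p₀=1/2=0.5000
P(X≤3) from Σ C(n,i)·p₀^i·(1−p₀)^(n−i)
p-value (one-sided, H₁ less) = 0.04614
At α=0.01: p ≥ α → fail to reject H₀

reject H₀: no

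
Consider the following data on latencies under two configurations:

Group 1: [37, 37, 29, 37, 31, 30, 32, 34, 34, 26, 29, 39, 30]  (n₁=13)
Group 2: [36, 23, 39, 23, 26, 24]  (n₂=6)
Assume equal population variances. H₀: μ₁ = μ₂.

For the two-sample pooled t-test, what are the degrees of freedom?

degrees of freedom = 17

df = n₁ + n₂ − 2 = 13 + 6 − 2 = 17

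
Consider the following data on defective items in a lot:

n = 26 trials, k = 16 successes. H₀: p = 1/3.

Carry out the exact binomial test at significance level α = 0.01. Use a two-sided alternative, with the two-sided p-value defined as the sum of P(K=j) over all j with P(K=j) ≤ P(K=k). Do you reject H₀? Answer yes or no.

Exact binomial: n=26, k=16, p₀=1/3=0.3333
P(X=j) = C(n,j)·p₀^j·(1−p₀)^(n−j); p = Σ P(X=j) over j with P(X=j) ≤ P(X=16)
p-value (two-sided) = 0.00334
At α=0.01: p < α → reject H₀

reject H₀: yes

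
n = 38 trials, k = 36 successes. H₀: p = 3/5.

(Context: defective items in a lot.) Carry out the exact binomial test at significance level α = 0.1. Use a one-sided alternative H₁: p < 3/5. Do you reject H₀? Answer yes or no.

Exact binomial: n=38, k=36, p₀=3/5=0.6000
P(X≤36) from Σ C(n,i)·p₀^i·(1−p₀)^(n−i)
p-value (one-sided, H₁ less) = 1.00000
At α=0.1: p ≥ α → fail to reject H₀

reject H₀: no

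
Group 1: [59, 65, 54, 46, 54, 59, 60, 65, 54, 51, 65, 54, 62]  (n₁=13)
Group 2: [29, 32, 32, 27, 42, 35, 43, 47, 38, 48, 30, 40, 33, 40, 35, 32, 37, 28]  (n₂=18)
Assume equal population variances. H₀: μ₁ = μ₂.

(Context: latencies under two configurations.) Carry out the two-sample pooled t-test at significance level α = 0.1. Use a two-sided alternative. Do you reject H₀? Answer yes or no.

reject H₀: yes

x̄₁=57.538, s₁=5.939, n₁=13
x̄₂=36.000, s₂=6.306, n₂=18
s_p² = [12·5.939² + 17·6.306²]/29 = 37.9045
SE = √(s_p²·(1/13+1/18)) = 2.2409
t = (57.538−36.000)/2.2409 = 9.6116
df = 29
p-value (two-sided) = 0.00000
At α=0.1: p < α → reject H₀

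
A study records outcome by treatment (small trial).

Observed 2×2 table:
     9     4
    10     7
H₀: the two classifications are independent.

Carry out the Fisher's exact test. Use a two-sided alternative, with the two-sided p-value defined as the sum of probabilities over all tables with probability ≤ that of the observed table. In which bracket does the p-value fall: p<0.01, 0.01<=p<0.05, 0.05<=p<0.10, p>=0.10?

Margins: r₁=13, r₂=17, c₁=19, c₂=11, n=30
p_obs = C(13,9)·C(17,10)/C(30,19); sum pmf over tables with pmf ≤ p_obs
p-value (two-sided) = 0.70843
→ bracket: p>=0.10

p-value bracket: p>=0.10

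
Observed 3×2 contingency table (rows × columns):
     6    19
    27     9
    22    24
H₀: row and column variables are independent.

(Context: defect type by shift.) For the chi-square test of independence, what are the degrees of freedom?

df = (r−1)(c−1) = (3−1)·(2−1) = 2

degrees of freedom = 2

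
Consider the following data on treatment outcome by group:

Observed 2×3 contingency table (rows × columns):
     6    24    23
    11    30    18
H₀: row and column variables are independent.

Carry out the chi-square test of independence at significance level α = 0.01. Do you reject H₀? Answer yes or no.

Row totals [53, 59], col totals [17, 54, 41], n=112
χ² = (6−8.04)²/8.04 + (24−25.55)²/25.55 + (23−19.40)²/19.40 + (11−8.96)²/8.96 + (30−28.45)²/28.45 + (18−21.60)²/21.60 = 2.4326
df = 2
p-value (upper-tail) = 0.29633
At α=0.01: p ≥ α → fail to reject H₀

reject H₀: no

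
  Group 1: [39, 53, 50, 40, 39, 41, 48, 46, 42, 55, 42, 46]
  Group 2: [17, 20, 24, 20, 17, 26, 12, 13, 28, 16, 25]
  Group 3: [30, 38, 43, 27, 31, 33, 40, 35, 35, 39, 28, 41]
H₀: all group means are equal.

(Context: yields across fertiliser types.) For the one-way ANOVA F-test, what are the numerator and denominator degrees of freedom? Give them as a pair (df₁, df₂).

k = 3 groups, N = 35 total
df = (k−1, N−k) = (3−1, 35−3) = (2, 32)

degrees of freedom = [2, 32]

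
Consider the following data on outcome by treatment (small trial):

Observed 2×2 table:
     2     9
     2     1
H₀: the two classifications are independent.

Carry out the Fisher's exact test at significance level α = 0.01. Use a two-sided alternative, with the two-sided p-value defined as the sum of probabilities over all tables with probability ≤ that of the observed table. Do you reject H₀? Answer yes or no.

Margins: r₁=11, r₂=3, c₁=4, c₂=10, n=14
p_obs = C(11,2)·C(3,2)/C(14,4); sum pmf over tables with pmf ≤ p_obs
p-value (two-sided) = 0.17582
At α=0.01: p ≥ α → fail to reject H₀

reject H₀: no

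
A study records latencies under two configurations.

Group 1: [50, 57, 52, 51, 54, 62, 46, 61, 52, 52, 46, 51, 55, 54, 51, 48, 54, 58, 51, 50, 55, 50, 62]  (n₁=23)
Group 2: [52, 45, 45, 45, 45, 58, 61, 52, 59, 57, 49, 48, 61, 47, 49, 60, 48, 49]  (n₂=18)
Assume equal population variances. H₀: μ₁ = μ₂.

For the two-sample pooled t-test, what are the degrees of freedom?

degrees of freedom = 39

df = n₁ + n₂ − 2 = 23 + 18 − 2 = 39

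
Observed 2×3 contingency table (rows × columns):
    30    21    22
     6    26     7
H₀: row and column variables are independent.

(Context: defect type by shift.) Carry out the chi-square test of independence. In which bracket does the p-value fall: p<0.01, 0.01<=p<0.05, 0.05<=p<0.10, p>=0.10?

p-value bracket: p<0.01

Row totals [73, 39], col totals [36, 47, 29], n=112
χ² = (30−23.46)²/23.46 + (21−30.63)²/30.63 + (22−18.90)²/18.90 + (6−12.54)²/12.54 + (26−16.37)²/16.37 + (7−10.10)²/10.10 = 15.3871
df = 2
p-value (upper-tail) = 0.00046
→ bracket: p<0.01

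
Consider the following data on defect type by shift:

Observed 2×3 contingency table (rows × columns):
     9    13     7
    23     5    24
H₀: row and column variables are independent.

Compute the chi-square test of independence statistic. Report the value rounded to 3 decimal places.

Row totals [29, 52], col totals [32, 18, 31], n=81
χ² = (9−11.46)²/11.46 + (13−6.44)²/6.44 + (7−11.10)²/11.10 + (23−20.54)²/20.54 + (5−11.56)²/11.56 + (24−19.90)²/19.90 = 13.5661
df = 2

test statistic = 13.566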